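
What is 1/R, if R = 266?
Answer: 1/266 ≈ 0.0037594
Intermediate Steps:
1/R = 1/266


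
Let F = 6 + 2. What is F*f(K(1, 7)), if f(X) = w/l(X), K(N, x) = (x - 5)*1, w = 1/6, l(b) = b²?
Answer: ⅓ ≈ 0.33333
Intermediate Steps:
w = ⅙ ≈ 0.16667
K(N, x) = -5 + x (K(N, x) = (-5 + x)*1 = -5 + x)
F = 8
f(X) = 1/(6*X²) (f(X) = 1/(6*(X²)) = 1/(6*X²))
F*f(K(1, 7)) = 8*(1/(6*(-5 + 7)²)) = 8*((⅙)/2²) = 8*((⅙)*(¼)) = 8*(1/24) = ⅓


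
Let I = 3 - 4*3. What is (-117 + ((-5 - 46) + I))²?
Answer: 31329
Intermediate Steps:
I = -9 (I = 3 - 12 = -9)
(-117 + ((-5 - 46) + I))² = (-117 + ((-5 - 46) - 9))² = (-117 + (-51 - 9))² = (-117 - 60)² = (-177)² = 31329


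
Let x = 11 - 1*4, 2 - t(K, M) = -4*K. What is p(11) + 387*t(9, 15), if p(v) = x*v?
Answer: 14783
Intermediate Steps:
t(K, M) = 2 + 4*K (t(K, M) = 2 - (-4)*K = 2 + 4*K)
x = 7 (x = 11 - 4 = 7)
p(v) = 7*v
p(11) + 387*t(9, 15) = 7*11 + 387*(2 + 4*9) = 77 + 387*(2 + 36) = 77 + 387*38 = 77 + 14706 = 14783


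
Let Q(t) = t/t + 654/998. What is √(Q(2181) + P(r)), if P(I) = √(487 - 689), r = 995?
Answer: √(412174 + 249001*I*√202)/499 ≈ 2.8252 + 2.5153*I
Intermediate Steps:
P(I) = I*√202 (P(I) = √(-202) = I*√202)
Q(t) = 826/499 (Q(t) = 1 + 654*(1/998) = 1 + 327/499 = 826/499)
√(Q(2181) + P(r)) = √(826/499 + I*√202)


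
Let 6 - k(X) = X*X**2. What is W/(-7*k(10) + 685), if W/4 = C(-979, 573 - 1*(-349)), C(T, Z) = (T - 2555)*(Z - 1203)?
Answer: 3972216/7643 ≈ 519.72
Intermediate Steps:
k(X) = 6 - X**3 (k(X) = 6 - X*X**2 = 6 - X**3)
C(T, Z) = (-2555 + T)*(-1203 + Z)
W = 3972216 (W = 4*(3073665 - 2555*(573 - 1*(-349)) - 1203*(-979) - 979*(573 - 1*(-349))) = 4*(3073665 - 2555*(573 + 349) + 1177737 - 979*(573 + 349)) = 4*(3073665 - 2555*922 + 1177737 - 979*922) = 4*(3073665 - 2355710 + 1177737 - 902638) = 4*993054 = 3972216)
W/(-7*k(10) + 685) = 3972216/(-7*(6 - 1*10**3) + 685) = 3972216/(-7*(6 - 1*1000) + 685) = 3972216/(-7*(6 - 1000) + 685) = 3972216/(-7*(-994) + 685) = 3972216/(6958 + 685) = 3972216/7643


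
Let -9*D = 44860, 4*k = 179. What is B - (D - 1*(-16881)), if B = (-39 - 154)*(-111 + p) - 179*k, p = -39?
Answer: 325555/36 ≈ 9043.2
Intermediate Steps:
k = 179/4 (k = (¼)*179 = 179/4 ≈ 44.750)
D = -44860/9 (D = -⅑*44860 = -44860/9 ≈ -4984.4)
B = 83759/4 (B = (-39 - 154)*(-111 - 39) - 179*179/4 = -193*(-150) - 32041/4 = 28950 - 32041/4 = 83759/4 ≈ 20940.)
B - (D - 1*(-16881)) = 83759/4 - (-44860/9 - 1*(-16881)) = 83759/4 - (-44860/9 + 16881) = 83759/4 - 1*107069/9 = 83759/4 - 107069/9 = 325555/36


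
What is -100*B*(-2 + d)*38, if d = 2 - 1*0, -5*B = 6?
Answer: 0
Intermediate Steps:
B = -6/5 (B = -⅕*6 = -6/5 ≈ -1.2000)
d = 2 (d = 2 + 0 = 2)
-100*B*(-2 + d)*38 = -(-120)*(-2 + 2)*38 = -(-120)*0*38 = -100*0*38 = 0*38 = 0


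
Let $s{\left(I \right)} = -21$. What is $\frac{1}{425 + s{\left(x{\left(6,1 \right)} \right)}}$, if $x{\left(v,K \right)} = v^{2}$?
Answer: $\frac{1}{404} \approx 0.0024752$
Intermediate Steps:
$\frac{1}{425 + s{\left(x{\left(6,1 \right)} \right)}} = \frac{1}{425 - 21} = \frac{1}{404}$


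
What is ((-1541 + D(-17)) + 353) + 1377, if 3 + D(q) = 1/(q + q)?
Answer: 6323/34 ≈ 185.97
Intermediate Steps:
D(q) = -3 + 1/(2*q) (D(q) = -3 + 1/(q + q) = -3 + 1/(2*q))
((-1541 + D(-17)) + 353) + 1377 = ((-1541 + (-3 + (1/2)/(-17))) + 353) + 1377 = ((-1541 + (-3 + (1/2)*(-1/17))) + 353) + 1377 = ((-1541 + (-3 - 1/34)) + 353) + 1377 = ((-1541 - 103/34) + 353) + 1377 = (-52497/34 + 353) + 1377 = -40495/34 + 1377 = 6323/34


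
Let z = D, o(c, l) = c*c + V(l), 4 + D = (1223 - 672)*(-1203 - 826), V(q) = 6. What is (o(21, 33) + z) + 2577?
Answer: -1114959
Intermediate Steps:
D = -1117983 (D = -4 + (1223 - 672)*(-1203 - 826) = -4 + 551*(-2029) = -4 - 1117979 = -1117983)
o(c, l) = 6 + c² (o(c, l) = c*c + 6 = c² + 6 = 6 + c²)
z = -1117983
(o(21, 33) + z) + 2577 = ((6 + 21²) - 1117983) + 2577 = ((6 + 441) - 1117983) + 2577 = (447 - 1117983) + 2577 = -1117536 + 2577 = -1114959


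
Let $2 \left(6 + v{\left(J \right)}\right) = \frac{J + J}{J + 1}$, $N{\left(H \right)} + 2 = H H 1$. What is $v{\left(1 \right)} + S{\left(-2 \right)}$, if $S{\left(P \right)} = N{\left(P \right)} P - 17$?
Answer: $- \frac{53}{2} \approx -26.5$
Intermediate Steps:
$N{\left(H \right)} = -2 + H^{2}$ ($N{\left(H \right)} = -2 + H H 1 = -2 + H^{2} \cdot 1 = -2 + H^{2}$)
$S{\left(P \right)} = -17 + P \left(-2 + P^{2}\right)$ ($S{\left(P \right)} = \left(-2 + P^{2}\right) P - 17 = P \left(-2 + P^{2}\right) - 17 = -17 + P \left(-2 + P^{2}\right)$)
$v{\left(J \right)} = -6 + \frac{J}{1 + J}$ ($v{\left(J \right)} = -6 + \frac{\left(J + J\right) \frac{1}{J + 1}}{2} = -6 + \frac{2 J \frac{1}{1 + J}}{2} = -6 + \frac{J}{1 + J}$)
$v{\left(1 \right)} + S{\left(-2 \right)} = \frac{-6 - 5}{1 + 1} - \left(17 + 2 \left(-2 + \left(-2\right)^{2}\right)\right) = \frac{-6 - 5}{2} - \left(17 + 2 \left(-2 + 4\right)\right) = \frac{1}{2} \left(-11\right) - 21 = - \frac{11}{2} - 21 = - \frac{53}{2}$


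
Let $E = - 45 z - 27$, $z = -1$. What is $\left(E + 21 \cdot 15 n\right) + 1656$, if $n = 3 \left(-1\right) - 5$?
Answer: $-846$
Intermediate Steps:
$n = -8$ ($n = -3 - 5 = -8$)
$E = 18$ ($E = \left(-45\right) \left(-1\right) - 27 = 45 - 27 = 18$)
$\left(E + 21 \cdot 15 n\right) + 1656 = \left(18 + 21 \cdot 15 \left(-8\right)\right) + 1656 = \left(18 + 315 \left(-8\right)\right) + 1656 = \left(18 - 2520\right) + 1656 = -2502 + 1656 = -846$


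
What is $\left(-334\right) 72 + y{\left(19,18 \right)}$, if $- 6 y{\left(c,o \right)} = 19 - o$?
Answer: $- \frac{144289}{6} \approx -24048.0$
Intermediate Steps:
$y{\left(c,o \right)} = - \frac{19}{6} + \frac{o}{6}$ ($y{\left(c,o \right)} = - \frac{19 - o}{6} = - \frac{19}{6} + \frac{o}{6}$)
$\left(-334\right) 72 + y{\left(19,18 \right)} = \left(-334\right) 72 + \left(- \frac{19}{6} + \frac{1}{6} \cdot 18\right) = -24048 + \left(- \frac{19}{6} + 3\right) = -24048 - \frac{1}{6} = - \frac{144289}{6}$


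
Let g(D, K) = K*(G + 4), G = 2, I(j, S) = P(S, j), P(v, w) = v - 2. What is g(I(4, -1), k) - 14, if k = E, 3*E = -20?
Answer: -54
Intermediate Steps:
P(v, w) = -2 + v
I(j, S) = -2 + S
E = -20/3 (E = (⅓)*(-20) = -20/3 ≈ -6.6667)
k = -20/3 ≈ -6.6667
g(D, K) = 6*K (g(D, K) = K*(2 + 4) = K*6 = 6*K)
g(I(4, -1), k) - 14 = 6*(-20/3) - 14 = -40 - 14 = -54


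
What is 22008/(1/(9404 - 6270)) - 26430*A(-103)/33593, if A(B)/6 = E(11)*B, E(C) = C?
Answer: 2317192078836/33593 ≈ 6.8978e+7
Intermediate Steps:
A(B) = 66*B (A(B) = 6*(11*B) = 66*B)
22008/(1/(9404 - 6270)) - 26430*A(-103)/33593 = 22008/(1/(9404 - 6270)) - 26430/(33593/((66*(-103)))) = 22008/(1/3134) - 26430/(33593/(-6798)) = 22008/(1/3134) - 26430/(33593*(-1/6798)) = 22008*3134 - 26430/(-33593/6798) = 68973072 - 26430*(-6798/33593) = 68973072 + 179671140/33593 = 2317192078836/33593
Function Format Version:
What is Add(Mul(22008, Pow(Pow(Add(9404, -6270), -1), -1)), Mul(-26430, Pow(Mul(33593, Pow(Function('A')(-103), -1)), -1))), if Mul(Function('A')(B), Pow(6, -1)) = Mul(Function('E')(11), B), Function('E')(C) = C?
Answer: Rational(2317192078836, 33593) ≈ 6.8978e+7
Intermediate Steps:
Function('A')(B) = Mul(66, B) (Function('A')(B) = Mul(6, Mul(11, B)) = Mul(66, B))
Add(Mul(22008, Pow(Pow(Add(9404, -6270), -1), -1)), Mul(-26430, Pow(Mul(33593, Pow(Function('A')(-103), -1)), -1))) = Add(Mul(22008, Pow(Pow(Add(9404, -6270), -1), -1)), Mul(-26430, Pow(Mul(33593, Pow(Mul(66, -103), -1)), -1))) = Add(Mul(22008, Pow(Pow(3134, -1), -1)), Mul(-26430, Pow(Mul(33593, Pow(-6798, -1)), -1))) = Add(Mul(22008, Pow(Rational(1, 3134), -1)), Mul(-26430, Pow(Mul(33593, Rational(-1, 6798)), -1))) = Add(Mul(22008, 3134), Mul(-26430, Pow(Rational(-33593, 6798), -1))) = Add(68973072, Mul(-26430, Rational(-6798, 33593))) = Add(68973072, Rational(179671140, 33593)) = Rational(2317192078836, 33593)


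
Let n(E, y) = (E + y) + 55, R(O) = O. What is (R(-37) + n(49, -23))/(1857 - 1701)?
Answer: 11/39 ≈ 0.28205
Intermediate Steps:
n(E, y) = 55 + E + y
(R(-37) + n(49, -23))/(1857 - 1701) = (-37 + (55 + 49 - 23))/(1857 - 1701) = (-37 + 81)/156 = 44*(1/156) = 11/39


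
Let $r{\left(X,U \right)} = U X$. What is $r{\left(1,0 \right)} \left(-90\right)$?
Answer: $0$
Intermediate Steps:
$r{\left(1,0 \right)} \left(-90\right) = 0 \cdot 1 \left(-90\right) = 0 \left(-90\right) = 0$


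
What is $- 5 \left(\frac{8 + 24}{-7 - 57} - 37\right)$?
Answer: $\frac{375}{2} \approx 187.5$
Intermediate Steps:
$- 5 \left(\frac{8 + 24}{-7 - 57} - 37\right) = - 5 \left(\frac{32}{-64} - 37\right) = - 5 \left(32 \left(- \frac{1}{64}\right) - 37\right) = - 5 \left(- \frac{1}{2} - 37\right) = \left(-5\right) \left(- \frac{75}{2}\right) = \frac{375}{2}$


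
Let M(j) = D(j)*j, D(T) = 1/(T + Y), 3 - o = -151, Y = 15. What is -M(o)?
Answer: -154/169 ≈ -0.91124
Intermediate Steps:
o = 154 (o = 3 - 1*(-151) = 3 + 151 = 154)
D(T) = 1/(15 + T) (D(T) = 1/(T + 15) = 1/(15 + T))
M(j) = j/(15 + j)
-M(o) = -154/(15 + 154) = -154/169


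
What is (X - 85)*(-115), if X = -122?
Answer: 23805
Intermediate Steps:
(X - 85)*(-115) = (-122 - 85)*(-115) = -207*(-115) = 23805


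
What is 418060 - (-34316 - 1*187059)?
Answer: 639435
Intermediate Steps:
418060 - (-34316 - 1*187059) = 418060 - (-34316 - 187059) = 418060 - 1*(-221375) = 418060 + 221375 = 639435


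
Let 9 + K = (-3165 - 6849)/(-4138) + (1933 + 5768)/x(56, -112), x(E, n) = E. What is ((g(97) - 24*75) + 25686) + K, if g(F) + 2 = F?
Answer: 2793705569/115864 ≈ 24112.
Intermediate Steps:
g(F) = -2 + F
K = 15170985/115864 (K = -9 + ((-3165 - 6849)/(-4138) + (1933 + 5768)/56) = -9 + (-10014*(-1/4138) + 7701*(1/56)) = -9 + (5007/2069 + 7701/56) = -9 + 16213761/115864 = 15170985/115864 ≈ 130.94)
((g(97) - 24*75) + 25686) + K = (((-2 + 97) - 24*75) + 25686) + 15170985/115864 = ((95 - 1*1800) + 25686) + 15170985/115864 = ((95 - 1800) + 25686) + 15170985/115864 = (-1705 + 25686) + 15170985/115864 = 23981 + 15170985/115864 = 2793705569/115864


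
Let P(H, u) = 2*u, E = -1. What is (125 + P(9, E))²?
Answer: 15129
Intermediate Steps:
(125 + P(9, E))² = (125 + 2*(-1))² = (125 - 2)² = 123² = 15129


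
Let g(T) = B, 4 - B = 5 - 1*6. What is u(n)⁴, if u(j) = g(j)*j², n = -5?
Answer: 244140625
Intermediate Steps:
B = 5 (B = 4 - (5 - 1*6) = 4 - (5 - 6) = 4 - 1*(-1) = 4 + 1 = 5)
g(T) = 5
u(j) = 5*j²
u(n)⁴ = (5*(-5)²)⁴ = (5*25)⁴ = 125⁴ = 244140625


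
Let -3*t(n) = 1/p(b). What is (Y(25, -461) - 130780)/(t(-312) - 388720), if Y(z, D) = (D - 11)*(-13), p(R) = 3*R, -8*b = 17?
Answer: 4767633/14868538 ≈ 0.32065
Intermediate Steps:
b = -17/8 (b = -⅛*17 = -17/8 ≈ -2.1250)
t(n) = 8/153 (t(n) = -1/(3*(3*(-17/8))) = -1/(3*(-51/8)) = -⅓*(-8/51) = 8/153)
Y(z, D) = 143 - 13*D (Y(z, D) = (-11 + D)*(-13) = 143 - 13*D)
(Y(25, -461) - 130780)/(t(-312) - 388720) = ((143 - 13*(-461)) - 130780)/(8/153 - 388720) = ((143 + 5993) - 130780)/(-59474152/153) = (6136 - 130780)*(-153/59474152) = -124644*(-153/59474152) = 4767633/14868538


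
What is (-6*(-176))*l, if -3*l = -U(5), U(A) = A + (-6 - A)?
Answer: -2112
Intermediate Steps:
U(A) = -6
l = -2 (l = -(-1)*(-6)/3 = -⅓*6 = -2)
(-6*(-176))*l = -6*(-176)*(-2) = 1056*(-2) = -2112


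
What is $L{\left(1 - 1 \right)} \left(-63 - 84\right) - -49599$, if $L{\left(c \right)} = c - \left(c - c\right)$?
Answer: $49599$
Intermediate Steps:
$L{\left(c \right)} = c$ ($L{\left(c \right)} = c - 0 = c + 0 = c$)
$L{\left(1 - 1 \right)} \left(-63 - 84\right) - -49599 = \left(1 - 1\right) \left(-63 - 84\right) - -49599 = \left(1 - 1\right) \left(-147\right) + 49599 = 0 \left(-147\right) + 49599 = 0 + 49599 = 49599$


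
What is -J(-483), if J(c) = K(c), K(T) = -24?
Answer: 24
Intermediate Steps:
J(c) = -24
-J(-483) = -1*(-24) = 24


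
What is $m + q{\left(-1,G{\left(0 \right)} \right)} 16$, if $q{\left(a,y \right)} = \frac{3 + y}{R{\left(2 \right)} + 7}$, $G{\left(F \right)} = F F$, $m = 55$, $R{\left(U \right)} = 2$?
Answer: $\frac{181}{3} \approx 60.333$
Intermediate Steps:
$G{\left(F \right)} = F^{2}$
$q{\left(a,y \right)} = \frac{1}{3} + \frac{y}{9}$ ($q{\left(a,y \right)} = \frac{3 + y}{2 + 7} = \frac{3 + y}{9} = \left(3 + y\right) \frac{1}{9} = \frac{1}{3} + \frac{y}{9}$)
$m + q{\left(-1,G{\left(0 \right)} \right)} 16 = 55 + \left(\frac{1}{3} + \frac{0^{2}}{9}\right) 16 = 55 + \left(\frac{1}{3} + \frac{1}{9} \cdot 0\right) 16 = 55 + \left(\frac{1}{3} + 0\right) 16 = 55 + \frac{1}{3} \cdot 16 = 55 + \frac{16}{3} = \frac{181}{3}$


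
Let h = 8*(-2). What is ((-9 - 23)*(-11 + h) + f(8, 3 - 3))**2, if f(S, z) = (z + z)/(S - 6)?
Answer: 746496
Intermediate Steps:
h = -16
f(S, z) = 2*z/(-6 + S) (f(S, z) = (2*z)/(-6 + S) = 2*z/(-6 + S))
((-9 - 23)*(-11 + h) + f(8, 3 - 3))**2 = ((-9 - 23)*(-11 - 16) + 2*(3 - 3)/(-6 + 8))**2 = (-32*(-27) + 2*0/2)**2 = (864 + 2*0*(1/2))**2 = (864 + 0)**2 = 864**2 = 746496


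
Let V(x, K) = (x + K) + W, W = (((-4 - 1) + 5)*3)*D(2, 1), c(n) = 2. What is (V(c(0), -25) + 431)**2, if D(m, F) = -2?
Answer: 166464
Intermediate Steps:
W = 0 (W = (((-4 - 1) + 5)*3)*(-2) = ((-5 + 5)*3)*(-2) = (0*3)*(-2) = 0*(-2) = 0)
V(x, K) = K + x (V(x, K) = (x + K) + 0 = (K + x) + 0 = K + x)
(V(c(0), -25) + 431)**2 = ((-25 + 2) + 431)**2 = (-23 + 431)**2 = 408**2 = 166464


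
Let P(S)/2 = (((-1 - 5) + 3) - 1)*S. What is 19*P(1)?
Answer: -152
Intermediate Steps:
P(S) = -8*S (P(S) = 2*((((-1 - 5) + 3) - 1)*S) = 2*(((-6 + 3) - 1)*S) = 2*((-3 - 1)*S) = 2*(-4*S) = -8*S)
19*P(1) = 19*(-8*1) = 19*(-8) = -152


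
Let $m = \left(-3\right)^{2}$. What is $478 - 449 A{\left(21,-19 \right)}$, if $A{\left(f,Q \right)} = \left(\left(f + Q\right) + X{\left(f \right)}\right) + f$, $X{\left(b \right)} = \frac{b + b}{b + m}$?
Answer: $- \frac{52388}{5} \approx -10478.0$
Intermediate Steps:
$m = 9$
$X{\left(b \right)} = \frac{2 b}{9 + b}$ ($X{\left(b \right)} = \frac{b + b}{b + 9} = \frac{2 b}{9 + b}$)
$A{\left(f,Q \right)} = Q + 2 f + \frac{2 f}{9 + f}$ ($A{\left(f,Q \right)} = \left(\left(f + Q\right) + \frac{2 f}{9 + f}\right) + f = \left(\left(Q + f\right) + \frac{2 f}{9 + f}\right) + f = \left(Q + f + \frac{2 f}{9 + f}\right) + f = Q + 2 f + \frac{2 f}{9 + f}$)
$478 - 449 A{\left(21,-19 \right)} = 478 - 449 \frac{2 \cdot 21 + \left(9 + 21\right) \left(-19 + 2 \cdot 21\right)}{9 + 21} = 478 - 449 \frac{42 + 30 \left(-19 + 42\right)}{30} = 478 - 449 \frac{42 + 30 \cdot 23}{30} = 478 - 449 \frac{42 + 690}{30} = 478 - 449 \cdot \frac{1}{30} \cdot 732 = 478 - \frac{54778}{5} = - \frac{52388}{5}$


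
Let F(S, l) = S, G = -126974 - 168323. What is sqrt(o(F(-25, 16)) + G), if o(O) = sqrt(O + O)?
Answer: sqrt(-295297 + 5*I*sqrt(2)) ≈ 0.007 + 543.41*I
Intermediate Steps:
G = -295297
o(O) = sqrt(2)*sqrt(O) (o(O) = sqrt(2*O) = sqrt(2)*sqrt(O))
sqrt(o(F(-25, 16)) + G) = sqrt(sqrt(2)*sqrt(-25) - 295297) = sqrt(sqrt(2)*(5*I) - 295297) = sqrt(5*I*sqrt(2) - 295297) = sqrt(-295297 + 5*I*sqrt(2))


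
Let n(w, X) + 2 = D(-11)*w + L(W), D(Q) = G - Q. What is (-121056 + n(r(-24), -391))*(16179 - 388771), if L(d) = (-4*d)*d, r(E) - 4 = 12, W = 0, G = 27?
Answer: 44878706400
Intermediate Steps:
r(E) = 16 (r(E) = 4 + 12 = 16)
D(Q) = 27 - Q
L(d) = -4*d²
n(w, X) = -2 + 38*w (n(w, X) = -2 + ((27 - 1*(-11))*w - 4*0²) = -2 + ((27 + 11)*w - 4*0) = -2 + (38*w + 0) = -2 + 38*w)
(-121056 + n(r(-24), -391))*(16179 - 388771) = (-121056 + (-2 + 38*16))*(16179 - 388771) = (-121056 + (-2 + 608))*(-372592) = (-121056 + 606)*(-372592) = -120450*(-372592) = 44878706400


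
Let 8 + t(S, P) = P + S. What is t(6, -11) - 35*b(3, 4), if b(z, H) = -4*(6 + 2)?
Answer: 1107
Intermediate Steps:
b(z, H) = -32 (b(z, H) = -4*8 = -32)
t(S, P) = -8 + P + S (t(S, P) = -8 + (P + S) = -8 + P + S)
t(6, -11) - 35*b(3, 4) = (-8 - 11 + 6) - 35*(-32) = -13 + 1120 = 1107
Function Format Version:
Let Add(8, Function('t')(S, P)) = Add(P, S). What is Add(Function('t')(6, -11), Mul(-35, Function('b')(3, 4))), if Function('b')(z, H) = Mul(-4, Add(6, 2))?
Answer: 1107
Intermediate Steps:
Function('b')(z, H) = -32 (Function('b')(z, H) = Mul(-4, 8) = -32)
Function('t')(S, P) = Add(-8, P, S) (Function('t')(S, P) = Add(-8, Add(P, S)) = Add(-8, P, S))
Add(Function('t')(6, -11), Mul(-35, Function('b')(3, 4))) = Add(Add(-8, -11, 6), Mul(-35, -32)) = Add(-13, 1120) = 1107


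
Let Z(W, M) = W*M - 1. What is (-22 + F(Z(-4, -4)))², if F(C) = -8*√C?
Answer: 1444 + 352*√15 ≈ 2807.3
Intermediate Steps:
Z(W, M) = -1 + M*W (Z(W, M) = M*W - 1 = -1 + M*W)
(-22 + F(Z(-4, -4)))² = (-22 - 8*√(-1 - 4*(-4)))² = (-22 - 8*√(-1 + 16))² = (-22 - 8*√15)²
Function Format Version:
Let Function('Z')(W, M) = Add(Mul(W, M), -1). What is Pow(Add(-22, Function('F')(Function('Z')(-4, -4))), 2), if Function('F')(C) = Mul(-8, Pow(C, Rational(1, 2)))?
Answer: Add(1444, Mul(352, Pow(15, Rational(1, 2)))) ≈ 2807.3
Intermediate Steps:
Function('Z')(W, M) = Add(-1, Mul(M, W)) (Function('Z')(W, M) = Add(Mul(M, W), -1) = Add(-1, Mul(M, W)))
Pow(Add(-22, Function('F')(Function('Z')(-4, -4))), 2) = Pow(Add(-22, Mul(-8, Pow(Add(-1, Mul(-4, -4)), Rational(1, 2)))), 2) = Pow(Add(-22, Mul(-8, Pow(Add(-1, 16), Rational(1, 2)))), 2) = Pow(Add(-22, Mul(-8, Pow(15, Rational(1, 2)))), 2)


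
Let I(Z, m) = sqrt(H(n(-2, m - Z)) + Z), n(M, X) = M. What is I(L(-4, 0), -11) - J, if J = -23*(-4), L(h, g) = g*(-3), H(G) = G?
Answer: -92 + I*sqrt(2) ≈ -92.0 + 1.4142*I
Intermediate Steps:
L(h, g) = -3*g
I(Z, m) = sqrt(-2 + Z)
J = 92
I(L(-4, 0), -11) - J = sqrt(-2 - 3*0) - 1*92 = sqrt(-2 + 0) - 92 = sqrt(-2) - 92 = I*sqrt(2) - 92 = -92 + I*sqrt(2)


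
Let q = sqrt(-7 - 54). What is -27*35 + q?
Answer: -945 + I*sqrt(61) ≈ -945.0 + 7.8102*I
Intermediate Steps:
q = I*sqrt(61) (q = sqrt(-61) = I*sqrt(61) ≈ 7.8102*I)
-27*35 + q = -27*35 + I*sqrt(61) = -945 + I*sqrt(61)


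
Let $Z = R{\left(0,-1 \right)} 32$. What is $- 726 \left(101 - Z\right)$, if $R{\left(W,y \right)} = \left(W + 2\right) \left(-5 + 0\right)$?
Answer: $-305646$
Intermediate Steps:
$R{\left(W,y \right)} = -10 - 5 W$ ($R{\left(W,y \right)} = \left(2 + W\right) \left(-5\right) = -10 - 5 W$)
$Z = -320$ ($Z = \left(-10 - 0\right) 32 = \left(-10 + 0\right) 32 = \left(-10\right) 32 = -320$)
$- 726 \left(101 - Z\right) = - 726 \left(101 - -320\right) = - 726 \left(101 + 320\right) = \left(-726\right) 421 = -305646$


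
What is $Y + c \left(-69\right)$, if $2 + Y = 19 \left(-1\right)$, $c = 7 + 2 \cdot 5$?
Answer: $-1194$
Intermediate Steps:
$c = 17$ ($c = 7 + 10 = 17$)
$Y = -21$ ($Y = -2 + 19 \left(-1\right) = -2 - 19 = -21$)
$Y + c \left(-69\right) = -21 + 17 \left(-69\right) = -21 - 1173 = -1194$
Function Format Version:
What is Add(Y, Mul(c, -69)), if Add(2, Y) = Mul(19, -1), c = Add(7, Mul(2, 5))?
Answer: -1194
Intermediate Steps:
c = 17 (c = Add(7, 10) = 17)
Y = -21 (Y = Add(-2, Mul(19, -1)) = Add(-2, -19) = -21)
Add(Y, Mul(c, -69)) = Add(-21, Mul(17, -69)) = Add(-21, -1173) = -1194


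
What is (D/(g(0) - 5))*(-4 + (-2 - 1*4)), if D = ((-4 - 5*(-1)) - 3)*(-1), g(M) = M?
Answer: 4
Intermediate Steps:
D = 2 (D = ((-4 + 5) - 3)*(-1) = (1 - 3)*(-1) = -2*(-1) = 2)
(D/(g(0) - 5))*(-4 + (-2 - 1*4)) = (2/(0 - 5))*(-4 + (-2 - 1*4)) = (2/(-5))*(-4 + (-2 - 4)) = (2*(-⅕))*(-4 - 6) = -⅖*(-10) = 4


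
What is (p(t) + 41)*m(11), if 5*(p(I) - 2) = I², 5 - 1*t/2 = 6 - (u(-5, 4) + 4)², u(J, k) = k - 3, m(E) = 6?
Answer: 15114/5 ≈ 3022.8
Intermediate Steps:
u(J, k) = -3 + k
t = 48 (t = 10 - 2*(6 - ((-3 + 4) + 4)²) = 10 - 2*(6 - (1 + 4)²) = 10 - 2*(6 - 1*5²) = 10 - 2*(6 - 1*25) = 10 - 2*(6 - 25) = 10 - 2*(-19) = 10 + 38 = 48)
p(I) = 2 + I²/5
(p(t) + 41)*m(11) = ((2 + (⅕)*48²) + 41)*6 = ((2 + (⅕)*2304) + 41)*6 = ((2 + 2304/5) + 41)*6 = (2314/5 + 41)*6 = (2519/5)*6 = 15114/5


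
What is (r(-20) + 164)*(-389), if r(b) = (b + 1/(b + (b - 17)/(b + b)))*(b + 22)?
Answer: -36772948/763 ≈ -48195.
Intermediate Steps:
r(b) = (22 + b)*(b + 1/(b + (-17 + b)/(2*b))) (r(b) = (b + 1/(b + (-17 + b)/((2*b))))*(22 + b) = (b + 1/(b + (-17 + b)*(1/(2*b))))*(22 + b) = (b + 1/(b + (-17 + b)/(2*b)))*(22 + b) = (22 + b)*(b + 1/(b + (-17 + b)/(2*b))))
(r(-20) + 164)*(-389) = (-20*(-330 + 2*(-20)³ + 7*(-20) + 45*(-20)²)/(-17 - 20 + 2*(-20)²) + 164)*(-389) = (-20*(-330 + 2*(-8000) - 140 + 45*400)/(-17 - 20 + 2*400) + 164)*(-389) = (-20*(-330 - 16000 - 140 + 18000)/(-17 - 20 + 800) + 164)*(-389) = (-20*1530/763 + 164)*(-389) = (-20*1/763*1530 + 164)*(-389) = (-30600/763 + 164)*(-389) = (94532/763)*(-389) = -36772948/763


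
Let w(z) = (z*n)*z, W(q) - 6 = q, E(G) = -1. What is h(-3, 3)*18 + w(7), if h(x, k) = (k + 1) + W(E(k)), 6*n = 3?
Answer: 373/2 ≈ 186.50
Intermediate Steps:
n = 1/2 (n = (1/6)*3 = 1/2 ≈ 0.50000)
W(q) = 6 + q
h(x, k) = 6 + k (h(x, k) = (k + 1) + (6 - 1) = (1 + k) + 5 = 6 + k)
w(z) = z**2/2 (w(z) = (z*(1/2))*z = (z/2)*z = z**2/2)
h(-3, 3)*18 + w(7) = (6 + 3)*18 + (1/2)*7**2 = 9*18 + (1/2)*49 = 162 + 49/2 = 373/2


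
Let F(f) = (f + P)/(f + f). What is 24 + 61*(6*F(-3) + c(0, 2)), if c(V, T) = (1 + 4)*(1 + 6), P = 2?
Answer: 2220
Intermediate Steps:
F(f) = (2 + f)/(2*f) (F(f) = (f + 2)/(f + f) = (2 + f)/((2*f)) = (2 + f)*(1/(2*f)) = (2 + f)/(2*f))
c(V, T) = 35 (c(V, T) = 5*7 = 35)
24 + 61*(6*F(-3) + c(0, 2)) = 24 + 61*(6*((1/2)*(2 - 3)/(-3)) + 35) = 24 + 61*(6*((1/2)*(-1/3)*(-1)) + 35) = 24 + 61*(6*(1/6) + 35) = 24 + 61*(1 + 35) = 24 + 61*36 = 24 + 2196 = 2220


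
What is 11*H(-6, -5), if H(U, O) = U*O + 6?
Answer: 396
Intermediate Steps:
H(U, O) = 6 + O*U (H(U, O) = O*U + 6 = 6 + O*U)
11*H(-6, -5) = 11*(6 - 5*(-6)) = 11*(6 + 30) = 11*36 = 396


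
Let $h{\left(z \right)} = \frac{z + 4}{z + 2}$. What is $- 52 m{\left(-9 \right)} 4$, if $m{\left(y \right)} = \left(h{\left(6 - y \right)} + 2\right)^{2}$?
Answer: $- \frac{584272}{289} \approx -2021.7$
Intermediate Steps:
$h{\left(z \right)} = \frac{4 + z}{2 + z}$
$m{\left(y \right)} = \left(2 + \frac{10 - y}{8 - y}\right)^{2}$ ($m{\left(y \right)} = \left(\frac{4 - \left(-6 + y\right)}{2 - \left(-6 + y\right)} + 2\right)^{2} = \left(\frac{10 - y}{8 - y} + 2\right)^{2} = \left(2 + \frac{10 - y}{8 - y}\right)^{2}$)
$- 52 m{\left(-9 \right)} 4 = - 52 \frac{\left(-26 + 3 \left(-9\right)\right)^{2}}{\left(-8 - 9\right)^{2}} \cdot 4 = - 52 \frac{\left(-26 - 27\right)^{2}}{289} \cdot 4 = - 52 \left(-53\right)^{2} \cdot \frac{1}{289} \cdot 4 = - 52 \cdot 2809 \cdot \frac{1}{289} \cdot 4 = \left(-52\right) \frac{2809}{289} \cdot 4 = \left(- \frac{146068}{289}\right) 4 = - \frac{584272}{289}$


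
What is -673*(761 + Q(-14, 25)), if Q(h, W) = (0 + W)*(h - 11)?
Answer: -91528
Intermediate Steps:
Q(h, W) = W*(-11 + h)
-673*(761 + Q(-14, 25)) = -673*(761 + 25*(-11 - 14)) = -673*(761 + 25*(-25)) = -673*(761 - 625) = -673*136 = -91528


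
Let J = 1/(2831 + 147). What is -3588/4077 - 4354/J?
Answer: -17621083304/1359 ≈ -1.2966e+7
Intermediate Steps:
J = 1/2978 ≈ 0.00033580
-3588/4077 - 4354/J = -3588/4077 - 4354/1/2978 = -3588*1/4077 - 4354*2978 = -1196/1359 - 12966212 = -17621083304/1359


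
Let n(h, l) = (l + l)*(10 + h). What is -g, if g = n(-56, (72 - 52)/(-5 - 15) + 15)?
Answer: 1288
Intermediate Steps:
n(h, l) = 2*l*(10 + h) (n(h, l) = (2*l)*(10 + h) = 2*l*(10 + h))
g = -1288 (g = 2*((72 - 52)/(-5 - 15) + 15)*(10 - 56) = 2*(20/(-20) + 15)*(-46) = 2*(20*(-1/20) + 15)*(-46) = 2*(-1 + 15)*(-46) = 2*14*(-46) = -1288)
-g = -1*(-1288) = 1288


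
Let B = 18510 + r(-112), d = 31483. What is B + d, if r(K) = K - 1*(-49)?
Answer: 49930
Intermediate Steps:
r(K) = 49 + K (r(K) = K + 49 = 49 + K)
B = 18447 (B = 18510 + (49 - 112) = 18510 - 63 = 18447)
B + d = 18447 + 31483 = 49930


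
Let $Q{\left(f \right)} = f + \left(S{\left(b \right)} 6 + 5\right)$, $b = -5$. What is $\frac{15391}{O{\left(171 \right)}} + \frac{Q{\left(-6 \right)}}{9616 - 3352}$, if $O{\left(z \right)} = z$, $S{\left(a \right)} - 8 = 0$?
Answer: $\frac{10713029}{119016} \approx 90.013$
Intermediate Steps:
$S{\left(a \right)} = 8$ ($S{\left(a \right)} = 8 + 0 = 8$)
$Q{\left(f \right)} = 53 + f$ ($Q{\left(f \right)} = f + \left(8 \cdot 6 + 5\right) = f + \left(48 + 5\right) = f + 53 = 53 + f$)
$\frac{15391}{O{\left(171 \right)}} + \frac{Q{\left(-6 \right)}}{9616 - 3352} = \frac{15391}{171} + \frac{53 - 6}{9616 - 3352} = 15391 \cdot \frac{1}{171} + \frac{47}{9616 - 3352} = \frac{15391}{171} + \frac{47}{6264} = \frac{10713029}{119016}$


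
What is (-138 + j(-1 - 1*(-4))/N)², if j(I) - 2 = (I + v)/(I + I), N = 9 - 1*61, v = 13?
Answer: 116014441/6084 ≈ 19069.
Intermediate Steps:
N = -52 (N = 9 - 61 = -52)
j(I) = 2 + (13 + I)/(2*I) (j(I) = 2 + (I + 13)/(I + I) = 2 + (13 + I)/((2*I)) = 2 + (13 + I)*(1/(2*I)) = 2 + (13 + I)/(2*I))
(-138 + j(-1 - 1*(-4))/N)² = (-138 + ((13 + 5*(-1 - 1*(-4)))/(2*(-1 - 1*(-4))))/(-52))² = (-138 + ((13 + 5*(-1 + 4))/(2*(-1 + 4)))*(-1/52))² = (-138 + ((½)*(13 + 5*3)/3)*(-1/52))² = (-138 + ((½)*(⅓)*(13 + 15))*(-1/52))² = (-138 + ((½)*(⅓)*28)*(-1/52))² = (-138 + (14/3)*(-1/52))² = (-138 - 7/78)² = (-10771/78)² = 116014441/6084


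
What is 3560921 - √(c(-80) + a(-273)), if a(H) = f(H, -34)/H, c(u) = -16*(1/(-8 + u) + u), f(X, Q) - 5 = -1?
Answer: 3560921 - √11544559026/3003 ≈ 3.5609e+6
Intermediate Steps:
f(X, Q) = 4 (f(X, Q) = 5 - 1 = 4)
c(u) = -16*u - 16/(-8 + u) (c(u) = -16*(u + 1/(-8 + u)) = -16*u - 16/(-8 + u))
a(H) = 4/H
3560921 - √(c(-80) + a(-273)) = 3560921 - √(16*(-1 - 1*(-80)² + 8*(-80))/(-8 - 80) + 4/(-273)) = 3560921 - √(16*(-1 - 1*6400 - 640)/(-88) + 4*(-1/273)) = 3560921 - √(16*(-1/88)*(-1 - 6400 - 640) - 4/273) = 3560921 - √(16*(-1/88)*(-7041) - 4/273) = 3560921 - √(14082/11 - 4/273) = 3560921 - √(3844342/3003) = 3560921 - √11544559026/3003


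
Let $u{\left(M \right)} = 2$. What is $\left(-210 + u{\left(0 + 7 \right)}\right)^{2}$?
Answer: $43264$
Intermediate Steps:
$\left(-210 + u{\left(0 + 7 \right)}\right)^{2} = \left(-210 + 2\right)^{2} = \left(-208\right)^{2} = 43264$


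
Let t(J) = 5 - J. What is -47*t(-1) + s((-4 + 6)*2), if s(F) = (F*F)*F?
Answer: -218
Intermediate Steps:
s(F) = F³ (s(F) = F²*F = F³)
-47*t(-1) + s((-4 + 6)*2) = -47*(5 - 1*(-1)) + ((-4 + 6)*2)³ = -47*(5 + 1) + (2*2)³ = -47*6 + 4³ = -282 + 64 = -218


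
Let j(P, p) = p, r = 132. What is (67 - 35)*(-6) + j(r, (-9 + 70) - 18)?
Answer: -149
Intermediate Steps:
(67 - 35)*(-6) + j(r, (-9 + 70) - 18) = (67 - 35)*(-6) + ((-9 + 70) - 18) = 32*(-6) + (61 - 18) = -192 + 43 = -149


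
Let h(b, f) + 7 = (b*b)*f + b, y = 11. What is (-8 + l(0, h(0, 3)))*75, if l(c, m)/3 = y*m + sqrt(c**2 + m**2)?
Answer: -16350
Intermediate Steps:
h(b, f) = -7 + b + f*b**2 (h(b, f) = -7 + ((b*b)*f + b) = -7 + (b**2*f + b) = -7 + (f*b**2 + b) = -7 + (b + f*b**2) = -7 + b + f*b**2)
l(c, m) = 3*sqrt(c**2 + m**2) + 33*m (l(c, m) = 3*(11*m + sqrt(c**2 + m**2)) = 3*(sqrt(c**2 + m**2) + 11*m) = 3*sqrt(c**2 + m**2) + 33*m)
(-8 + l(0, h(0, 3)))*75 = (-8 + (3*sqrt(0**2 + (-7 + 0 + 3*0**2)**2) + 33*(-7 + 0 + 3*0**2)))*75 = (-8 + (3*sqrt(0 + (-7 + 0 + 3*0)**2) + 33*(-7 + 0 + 3*0)))*75 = (-8 + (3*sqrt(0 + (-7 + 0 + 0)**2) + 33*(-7 + 0 + 0)))*75 = (-8 + (3*sqrt(0 + (-7)**2) + 33*(-7)))*75 = (-8 + (3*sqrt(0 + 49) - 231))*75 = (-8 + (3*sqrt(49) - 231))*75 = (-8 + (3*7 - 231))*75 = (-8 + (21 - 231))*75 = (-8 - 210)*75 = -218*75 = -16350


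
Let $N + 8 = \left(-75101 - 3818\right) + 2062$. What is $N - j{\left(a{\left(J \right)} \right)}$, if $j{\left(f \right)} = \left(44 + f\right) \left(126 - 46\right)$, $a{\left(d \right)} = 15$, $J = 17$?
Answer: $-81585$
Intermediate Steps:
$j{\left(f \right)} = 3520 + 80 f$ ($j{\left(f \right)} = \left(44 + f\right) 80 = 3520 + 80 f$)
$N = -76865$ ($N = -8 + \left(\left(-75101 - 3818\right) + 2062\right) = -8 + \left(-78919 + 2062\right) = -8 - 76857 = -76865$)
$N - j{\left(a{\left(J \right)} \right)} = -76865 - \left(3520 + 80 \cdot 15\right) = -76865 - \left(3520 + 1200\right) = -76865 - 4720 = -81585$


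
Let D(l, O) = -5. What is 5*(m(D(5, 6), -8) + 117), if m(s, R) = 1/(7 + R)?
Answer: 580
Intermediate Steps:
5*(m(D(5, 6), -8) + 117) = 5*(1/(7 - 8) + 117) = 5*(1/(-1) + 117) = 5*(-1 + 117) = 5*116 = 580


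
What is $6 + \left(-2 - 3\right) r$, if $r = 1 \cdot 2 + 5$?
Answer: $-29$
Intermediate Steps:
$r = 7$ ($r = 2 + 5 = 7$)
$6 + \left(-2 - 3\right) r = 6 + \left(-2 - 3\right) 7 = 6 - 35 = -29$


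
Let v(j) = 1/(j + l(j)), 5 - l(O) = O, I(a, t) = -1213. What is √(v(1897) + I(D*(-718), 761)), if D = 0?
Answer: 4*I*√1895/5 ≈ 34.825*I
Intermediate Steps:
l(O) = 5 - O
v(j) = ⅕ (v(j) = 1/(j + (5 - j)) = 1/5 = ⅕)
√(v(1897) + I(D*(-718), 761)) = √(⅕ - 1213) = √(-6064/5) = 4*I*√1895/5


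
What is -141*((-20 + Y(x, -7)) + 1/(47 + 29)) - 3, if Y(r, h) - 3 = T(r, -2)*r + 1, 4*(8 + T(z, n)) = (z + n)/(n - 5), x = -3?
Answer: -281247/266 ≈ -1057.3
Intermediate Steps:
T(z, n) = -8 + (n + z)/(4*(-5 + n)) (T(z, n) = -8 + ((z + n)/(n - 5))/4 = -8 + ((n + z)/(-5 + n))/4 = -8 + (n + z)/(4*(-5 + n)))
Y(r, h) = 4 + r*(-111/14 - r/28) (Y(r, h) = 3 + (((160 + r - 31*(-2))/(4*(-5 - 2)))*r + 1) = 3 + (((1/4)*(160 + r + 62)/(-7))*r + 1) = 3 + (((1/4)*(-1/7)*(222 + r))*r + 1) = 3 + ((-111/14 - r/28)*r + 1) = 3 + (r*(-111/14 - r/28) + 1) = 3 + (1 + r*(-111/14 - r/28)) = 4 + r*(-111/14 - r/28))
-141*((-20 + Y(x, -7)) + 1/(47 + 29)) - 3 = -141*((-20 + (4 - 1/28*(-3)*(222 - 3))) + 1/(47 + 29)) - 3 = -141*((-20 + (4 - 1/28*(-3)*219)) + 1/76) - 3 = -141*((-20 + (4 + 657/28)) + 1/76) - 3 = -141*((-20 + 769/28) + 1/76) - 3 = -141*(209/28 + 1/76) - 3 = -141*1989/266 - 3 = -280449/266 - 3 = -281247/266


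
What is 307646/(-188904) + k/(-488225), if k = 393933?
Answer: -112307993891/46113827700 ≈ -2.4355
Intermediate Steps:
307646/(-188904) + k/(-488225) = 307646/(-188904) + 393933/(-488225) = 307646*(-1/188904) + 393933*(-1/488225) = -153823/94452 - 393933/488225 = -112307993891/46113827700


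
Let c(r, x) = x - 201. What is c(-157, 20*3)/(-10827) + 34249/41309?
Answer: 125546164/149084181 ≈ 0.84212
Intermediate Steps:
c(r, x) = -201 + x
c(-157, 20*3)/(-10827) + 34249/41309 = (-201 + 20*3)/(-10827) + 34249/41309 = (-201 + 60)*(-1/10827) + 34249*(1/41309) = -141*(-1/10827) + 34249/41309 = 47/3609 + 34249/41309 = 125546164/149084181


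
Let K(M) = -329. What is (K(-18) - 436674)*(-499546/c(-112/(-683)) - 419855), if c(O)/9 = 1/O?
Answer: 1152288565162511/6147 ≈ 1.8746e+11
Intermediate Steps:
c(O) = 9/O
(K(-18) - 436674)*(-499546/c(-112/(-683)) - 419855) = (-329 - 436674)*(-499546/(9/((-112/(-683)))) - 419855) = -437003*(-499546/(9/((-112*(-1/683)))) - 419855) = -437003*(-499546/(9/(112/683)) - 419855) = -437003*(-499546/(9*(683/112)) - 419855) = -437003*(-499546/6147/112 - 419855) = -437003*(-499546*112/6147 - 419855) = -437003*(-55949152/6147 - 419855) = -437003*(-2636797837/6147) = 1152288565162511/6147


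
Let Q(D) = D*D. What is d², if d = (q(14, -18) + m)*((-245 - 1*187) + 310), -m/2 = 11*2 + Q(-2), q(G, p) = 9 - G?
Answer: 48358116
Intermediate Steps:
Q(D) = D²
m = -52 (m = -2*(11*2 + (-2)²) = -2*(22 + 4) = -2*26 = -52)
d = 6954 (d = ((9 - 1*14) - 52)*((-245 - 1*187) + 310) = ((9 - 14) - 52)*((-245 - 187) + 310) = (-5 - 52)*(-432 + 310) = -57*(-122) = 6954)
d² = 6954² = 48358116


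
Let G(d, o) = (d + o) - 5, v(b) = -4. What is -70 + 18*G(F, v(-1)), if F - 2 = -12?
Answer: -412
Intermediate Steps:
F = -10 (F = 2 - 12 = -10)
G(d, o) = -5 + d + o
-70 + 18*G(F, v(-1)) = -70 + 18*(-5 - 10 - 4) = -70 + 18*(-19) = -70 - 342 = -412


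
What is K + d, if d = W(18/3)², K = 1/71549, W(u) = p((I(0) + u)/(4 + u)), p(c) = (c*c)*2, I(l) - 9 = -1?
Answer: 687157221/44718125 ≈ 15.366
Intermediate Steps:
I(l) = 8 (I(l) = 9 - 1 = 8)
p(c) = 2*c² (p(c) = c²*2 = 2*c²)
W(u) = 2*(8 + u)²/(4 + u)² (W(u) = 2*((8 + u)/(4 + u))² = 2*((8 + u)²/(4 + u)²) = 2*(8 + u)²/(4 + u)²)
K = 1/71549 ≈ 1.3976e-5
d = 9604/625 (d = (2*(8 + 18/3)²/(4 + 18/3)²)² = (2*(8 + 18*(⅓))²/(4 + 18*(⅓))²)² = (2*(8 + 6)²/(4 + 6)²)² = (2*14²/10²)² = (2*(1/100)*196)² = (98/25)² = 9604/625 ≈ 15.366)
K + d = 1/71549 + 9604/625 = 687157221/44718125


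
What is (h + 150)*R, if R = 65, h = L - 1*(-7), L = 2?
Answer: 10335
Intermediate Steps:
h = 9 (h = 2 - 1*(-7) = 2 + 7 = 9)
(h + 150)*R = (9 + 150)*65 = 159*65 = 10335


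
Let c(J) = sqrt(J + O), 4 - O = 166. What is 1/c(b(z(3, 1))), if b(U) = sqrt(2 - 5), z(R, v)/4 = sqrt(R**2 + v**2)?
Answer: 1/sqrt(-162 + I*sqrt(3)) ≈ 0.00042 - 0.078564*I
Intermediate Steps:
O = -162 (O = 4 - 1*166 = 4 - 166 = -162)
z(R, v) = 4*sqrt(R**2 + v**2)
b(U) = I*sqrt(3) (b(U) = sqrt(-3) = I*sqrt(3))
c(J) = sqrt(-162 + J) (c(J) = sqrt(J - 162) = sqrt(-162 + J))
1/c(b(z(3, 1))) = 1/(sqrt(-162 + I*sqrt(3))) = 1/sqrt(-162 + I*sqrt(3))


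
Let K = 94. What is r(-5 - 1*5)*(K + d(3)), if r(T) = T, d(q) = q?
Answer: -970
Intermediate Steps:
r(-5 - 1*5)*(K + d(3)) = (-5 - 1*5)*(94 + 3) = (-5 - 5)*97 = -10*97 = -970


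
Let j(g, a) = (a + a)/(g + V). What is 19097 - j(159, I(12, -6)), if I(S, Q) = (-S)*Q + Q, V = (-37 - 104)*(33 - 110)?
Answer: 17531035/918 ≈ 19097.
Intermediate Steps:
V = 10857 (V = -141*(-77) = 10857)
I(S, Q) = Q - Q*S (I(S, Q) = -Q*S + Q = Q - Q*S)
j(g, a) = 2*a/(10857 + g) (j(g, a) = (a + a)/(g + 10857) = (2*a)/(10857 + g) = 2*a/(10857 + g))
19097 - j(159, I(12, -6)) = 19097 - 2*(-6*(1 - 1*12))/(10857 + 159) = 19097 - 2*(-6*(1 - 12))/11016 = 19097 - 2*(-6*(-11))/11016 = 19097 - 2*66/11016 = 19097 - 1*11/918 = 19097 - 11/918 = 17531035/918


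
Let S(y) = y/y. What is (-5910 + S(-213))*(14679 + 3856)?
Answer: -109523315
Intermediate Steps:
S(y) = 1
(-5910 + S(-213))*(14679 + 3856) = (-5910 + 1)*(14679 + 3856) = -5909*18535 = -109523315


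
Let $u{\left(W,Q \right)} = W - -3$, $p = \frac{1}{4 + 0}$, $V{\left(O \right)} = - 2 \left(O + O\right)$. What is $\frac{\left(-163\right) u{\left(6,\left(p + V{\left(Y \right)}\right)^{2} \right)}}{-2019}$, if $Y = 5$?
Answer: $\frac{489}{673} \approx 0.7266$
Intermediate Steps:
$V{\left(O \right)} = - 4 O$ ($V{\left(O \right)} = - 2 \cdot 2 O = - 4 O$)
$p = \frac{1}{4} \approx 0.25$
$u{\left(W,Q \right)} = 3 + W$ ($u{\left(W,Q \right)} = W + 3 = 3 + W$)
$\frac{\left(-163\right) u{\left(6,\left(p + V{\left(Y \right)}\right)^{2} \right)}}{-2019} = \frac{\left(-163\right) \left(3 + 6\right)}{-2019} = \left(-163\right) 9 \left(- \frac{1}{2019}\right) = \left(-1467\right) \left(- \frac{1}{2019}\right) = \frac{489}{673}$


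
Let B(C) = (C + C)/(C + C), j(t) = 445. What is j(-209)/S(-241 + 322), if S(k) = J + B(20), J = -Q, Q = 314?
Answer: -445/313 ≈ -1.4217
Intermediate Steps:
B(C) = 1 (B(C) = (2*C)/((2*C)) = (2*C)*(1/(2*C)) = 1)
J = -314 (J = -1*314 = -314)
S(k) = -313 (S(k) = -314 + 1 = -313)
j(-209)/S(-241 + 322) = 445/(-313) = 445*(-1/313) = -445/313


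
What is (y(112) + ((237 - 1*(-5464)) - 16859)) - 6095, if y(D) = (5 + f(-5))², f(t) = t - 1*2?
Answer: -17249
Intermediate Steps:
f(t) = -2 + t (f(t) = t - 2 = -2 + t)
y(D) = 4 (y(D) = (5 + (-2 - 5))² = (5 - 7)² = (-2)² = 4)
(y(112) + ((237 - 1*(-5464)) - 16859)) - 6095 = (4 + ((237 - 1*(-5464)) - 16859)) - 6095 = (4 + ((237 + 5464) - 16859)) - 6095 = (4 + (5701 - 16859)) - 6095 = (4 - 11158) - 6095 = -11154 - 6095 = -17249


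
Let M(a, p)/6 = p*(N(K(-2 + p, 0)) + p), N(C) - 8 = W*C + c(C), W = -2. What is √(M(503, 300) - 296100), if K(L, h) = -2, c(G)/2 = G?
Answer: 30*√287 ≈ 508.23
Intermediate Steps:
c(G) = 2*G
N(C) = 8 (N(C) = 8 + (-2*C + 2*C) = 8 + 0 = 8)
M(a, p) = 6*p*(8 + p) (M(a, p) = 6*(p*(8 + p)) = 6*p*(8 + p))
√(M(503, 300) - 296100) = √(6*300*(8 + 300) - 296100) = √(6*300*308 - 296100) = √(554400 - 296100) = √258300 = 30*√287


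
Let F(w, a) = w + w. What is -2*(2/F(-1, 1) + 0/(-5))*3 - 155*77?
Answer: -11929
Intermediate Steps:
F(w, a) = 2*w
-2*(2/F(-1, 1) + 0/(-5))*3 - 155*77 = -2*(2/((2*(-1))) + 0/(-5))*3 - 155*77 = -2*(2/(-2) + 0*(-1/5))*3 - 11935 = -2*(2*(-1/2) + 0)*3 - 11935 = -2*(-1 + 0)*3 - 11935 = -2*(-1)*3 - 11935 = 2*3 - 11935 = 6 - 11935 = -11929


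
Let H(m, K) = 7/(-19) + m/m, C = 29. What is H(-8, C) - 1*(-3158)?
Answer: 60014/19 ≈ 3158.6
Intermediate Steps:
H(m, K) = 12/19 (H(m, K) = 7*(-1/19) + 1 = -7/19 + 1 = 12/19)
H(-8, C) - 1*(-3158) = 12/19 - 1*(-3158) = 12/19 + 3158 = 60014/19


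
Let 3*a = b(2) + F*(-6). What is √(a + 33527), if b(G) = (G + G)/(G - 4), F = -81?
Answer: √303195/3 ≈ 183.54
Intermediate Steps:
b(G) = 2*G/(-4 + G) (b(G) = (2*G)/(-4 + G) = 2*G/(-4 + G))
a = 484/3 (a = (2*2/(-4 + 2) - 81*(-6))/3 = (2*2/(-2) + 486)/3 = (2*2*(-½) + 486)/3 = (-2 + 486)/3 = (⅓)*484 = 484/3 ≈ 161.33)
√(a + 33527) = √(484/3 + 33527) = √(101065/3) = √303195/3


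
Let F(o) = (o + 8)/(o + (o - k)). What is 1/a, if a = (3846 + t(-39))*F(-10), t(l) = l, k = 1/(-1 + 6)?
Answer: 101/38070 ≈ 0.0026530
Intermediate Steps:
k = ⅕ (k = 1/5 = ⅕ ≈ 0.20000)
F(o) = (8 + o)/(-⅕ + 2*o) (F(o) = (o + 8)/(o + (o - 1*⅕)) = (8 + o)/(o + (o - ⅕)) = (8 + o)/(o + (-⅕ + o)) = (8 + o)/(-⅕ + 2*o))
a = 38070/101 (a = (3846 - 39)*(5*(8 - 10)/(-1 + 10*(-10))) = 3807*(5*(-2)/(-1 - 100)) = 3807*(5*(-2)/(-101)) = 3807*(5*(-1/101)*(-2)) = 3807*(10/101) = 38070/101 ≈ 376.93)
1/a = 1/(38070/101) = 101/38070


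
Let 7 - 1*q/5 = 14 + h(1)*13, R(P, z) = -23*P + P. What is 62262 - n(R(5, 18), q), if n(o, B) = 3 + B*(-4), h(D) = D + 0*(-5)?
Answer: 61859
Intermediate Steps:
h(D) = D (h(D) = D + 0 = D)
R(P, z) = -22*P
q = -100 (q = 35 - 5*(14 + 1*13) = 35 - 5*(14 + 13) = 35 - 5*27 = 35 - 135 = -100)
n(o, B) = 3 - 4*B
62262 - n(R(5, 18), q) = 62262 - (3 - 4*(-100)) = 62262 - (3 + 400) = 62262 - 1*403 = 62262 - 403 = 61859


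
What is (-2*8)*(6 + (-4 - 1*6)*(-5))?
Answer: -896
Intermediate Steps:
(-2*8)*(6 + (-4 - 1*6)*(-5)) = -16*(6 + (-4 - 6)*(-5)) = -16*(6 - 10*(-5)) = -16*(6 + 50) = -16*56 = -896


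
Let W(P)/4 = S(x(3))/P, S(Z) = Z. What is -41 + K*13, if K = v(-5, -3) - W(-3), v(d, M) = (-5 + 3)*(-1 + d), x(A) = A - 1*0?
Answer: 167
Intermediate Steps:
x(A) = A (x(A) = A + 0 = A)
W(P) = 12/P (W(P) = 4*(3/P) = 12/P)
v(d, M) = 2 - 2*d (v(d, M) = -2*(-1 + d) = 2 - 2*d)
K = 16 (K = (2 - 2*(-5)) - 12/(-3) = (2 + 10) - 12*(-1)/3 = 12 - 1*(-4) = 12 + 4 = 16)
-41 + K*13 = -41 + 16*13 = -41 + 208 = 167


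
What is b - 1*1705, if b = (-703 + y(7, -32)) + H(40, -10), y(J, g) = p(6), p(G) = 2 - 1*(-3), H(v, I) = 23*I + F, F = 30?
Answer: -2603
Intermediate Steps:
H(v, I) = 30 + 23*I (H(v, I) = 23*I + 30 = 30 + 23*I)
p(G) = 5 (p(G) = 2 + 3 = 5)
y(J, g) = 5
b = -898 (b = (-703 + 5) + (30 + 23*(-10)) = -698 + (30 - 230) = -698 - 200 = -898)
b - 1*1705 = -898 - 1*1705 = -898 - 1705 = -2603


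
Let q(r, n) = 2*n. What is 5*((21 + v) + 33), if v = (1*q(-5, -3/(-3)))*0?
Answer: 270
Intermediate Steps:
v = 0 (v = (1*(2*(-3/(-3))))*0 = (1*(2*(-3*(-1/3))))*0 = (1*(2*1))*0 = (1*2)*0 = 2*0 = 0)
5*((21 + v) + 33) = 5*((21 + 0) + 33) = 5*(21 + 33) = 5*54 = 270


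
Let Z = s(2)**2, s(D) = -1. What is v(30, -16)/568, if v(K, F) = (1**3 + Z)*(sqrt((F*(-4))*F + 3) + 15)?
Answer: 15/284 + I*sqrt(1021)/284 ≈ 0.052817 + 0.11251*I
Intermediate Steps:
Z = 1 (Z = (-1)**2 = 1)
v(K, F) = 30 + 2*sqrt(3 - 4*F**2) (v(K, F) = (1**3 + 1)*(sqrt((F*(-4))*F + 3) + 15) = (1 + 1)*(sqrt((-4*F)*F + 3) + 15) = 2*(sqrt(-4*F**2 + 3) + 15) = 2*(sqrt(3 - 4*F**2) + 15) = 2*(15 + sqrt(3 - 4*F**2)) = 30 + 2*sqrt(3 - 4*F**2))
v(30, -16)/568 = (30 + 2*sqrt(3 - 4*(-16)**2))/568 = (30 + 2*sqrt(3 - 4*256))*(1/568) = (30 + 2*sqrt(3 - 1024))*(1/568) = (30 + 2*sqrt(-1021))*(1/568) = (30 + 2*(I*sqrt(1021)))*(1/568) = (30 + 2*I*sqrt(1021))*(1/568) = 15/284 + I*sqrt(1021)/284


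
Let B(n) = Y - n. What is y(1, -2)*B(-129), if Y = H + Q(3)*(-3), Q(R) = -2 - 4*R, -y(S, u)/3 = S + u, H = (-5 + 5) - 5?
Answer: 498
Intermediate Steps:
H = -5 (H = 0 - 5 = -5)
y(S, u) = -3*S - 3*u (y(S, u) = -3*(S + u) = -3*S - 3*u)
Y = 37 (Y = -5 + (-2 - 4*3)*(-3) = -5 + (-2 - 12)*(-3) = -5 - 14*(-3) = -5 + 42 = 37)
B(n) = 37 - n
y(1, -2)*B(-129) = (-3*1 - 3*(-2))*(37 - 1*(-129)) = (-3 + 6)*(37 + 129) = 3*166 = 498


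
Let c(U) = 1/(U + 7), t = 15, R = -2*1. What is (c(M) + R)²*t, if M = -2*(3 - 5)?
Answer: 6615/121 ≈ 54.669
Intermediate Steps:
R = -2
M = 4 (M = -2*(-2) = 4)
c(U) = 1/(7 + U)
(c(M) + R)²*t = (1/(7 + 4) - 2)²*15 = (1/11 - 2)²*15 = (-21/11)²*15 = (441/121)*15 = 6615/121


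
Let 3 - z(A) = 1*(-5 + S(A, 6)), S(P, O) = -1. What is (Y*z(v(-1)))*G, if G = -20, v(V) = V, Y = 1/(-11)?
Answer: 180/11 ≈ 16.364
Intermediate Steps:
Y = -1/11 ≈ -0.090909
z(A) = 9 (z(A) = 3 - (-5 - 1) = 3 - (-6) = 3 - 1*(-6) = 3 + 6 = 9)
(Y*z(v(-1)))*G = -1/11*9*(-20) = -9/11*(-20) = 180/11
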